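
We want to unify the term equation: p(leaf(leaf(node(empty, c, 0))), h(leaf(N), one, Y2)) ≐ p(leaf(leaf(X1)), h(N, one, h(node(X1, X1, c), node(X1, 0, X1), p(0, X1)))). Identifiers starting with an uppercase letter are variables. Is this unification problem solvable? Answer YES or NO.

Decompose p/2: leaf(leaf(node(empty, c, 0))) ≐ leaf(leaf(X1)),  h(leaf(N), one, Y2) ≐ h(N, one, h(node(X1, X1, c), node(X1, 0, X1), p(0, X1))).
Decompose leaf/1: leaf(node(empty, c, 0)) ≐ leaf(X1).
Decompose leaf/1: node(empty, c, 0) ≐ X1.
Bind X1 := node(empty, c, 0); substituting into the remaining equation gives: h(leaf(N), one, Y2) ≐ h(N, one, h(node(node(empty, c, 0), node(empty, c, 0), c), node(node(empty, c, 0), 0, node(empty, c, 0)), p(0, node(empty, c, 0)))).
Decompose h/3: leaf(N) ≐ N,  one ≐ one,  Y2 ≐ h(node(node(empty, c, 0), node(empty, c, 0), c), node(node(empty, c, 0), 0, node(empty, c, 0)), p(0, node(empty, c, 0))).
Occurs check fails: N occurs in leaf(N); the equation N ≐ leaf(N) has no finite solution.

NO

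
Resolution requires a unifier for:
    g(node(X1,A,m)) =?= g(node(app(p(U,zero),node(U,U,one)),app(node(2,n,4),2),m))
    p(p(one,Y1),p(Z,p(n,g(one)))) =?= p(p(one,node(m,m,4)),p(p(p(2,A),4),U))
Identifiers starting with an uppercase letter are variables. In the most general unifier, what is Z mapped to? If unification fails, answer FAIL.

p(p(2,app(node(2,n,4),2)),4)

Decompose g/1: node(X1,A,m) =?= node(app(p(U,zero),node(U,U,one)),app(node(2,n,4),2),m).
Decompose node/3: X1 =?= app(p(U,zero),node(U,U,one)),  A =?= app(node(2,n,4),2),  m =?= m.
Bind X1 := app(p(U,zero),node(U,U,one)); no other remaining equation mentions X1.
Bind A := app(node(2,n,4),2); substituting into the one remaining equation that mentions A gives: p(p(one,Y1),p(Z,p(n,g(one)))) =?= p(p(one,node(m,m,4)),p(p(p(2,app(node(2,n,4),2)),4),U)).
Delete trivial equation m =?= m.
Decompose p/2: p(one,Y1) =?= p(one,node(m,m,4)),  p(Z,p(n,g(one))) =?= p(p(p(2,app(node(2,n,4),2)),4),U).
Decompose p/2: one =?= one,  Y1 =?= node(m,m,4).
Delete trivial equation one =?= one.
Bind Y1 := node(m,m,4); no other remaining equation mentions Y1.
Decompose p/2: Z =?= p(p(2,app(node(2,n,4),2)),4),  p(n,g(one)) =?= U.
Bind Z := p(p(2,app(node(2,n,4),2)),4); no other remaining equation mentions Z.
Bind U := p(n,g(one)). Substituting into the earlier binding gives X1 := app(p(p(n,g(one)),zero),node(p(n,g(one)),p(n,g(one)),one)).
MGU = { X1 := app(p(p(n,g(one)),zero),node(p(n,g(one)),p(n,g(one)),one)), A := app(node(2,n,4),2), Y1 := node(m,m,4), Z := p(p(2,app(node(2,n,4),2)),4), U := p(n,g(one)) }, so Z := p(p(2,app(node(2,n,4),2)),4).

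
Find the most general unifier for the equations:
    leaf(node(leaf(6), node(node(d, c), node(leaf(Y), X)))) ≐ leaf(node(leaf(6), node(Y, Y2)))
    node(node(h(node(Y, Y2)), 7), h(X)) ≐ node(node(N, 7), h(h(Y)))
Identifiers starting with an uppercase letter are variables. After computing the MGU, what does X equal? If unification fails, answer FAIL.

h(node(d, c))

Decompose leaf/1: node(leaf(6), node(node(d, c), node(leaf(Y), X))) ≐ node(leaf(6), node(Y, Y2)).
Decompose node/2: leaf(6) ≐ leaf(6),  node(node(d, c), node(leaf(Y), X)) ≐ node(Y, Y2).
Delete trivial equation leaf(6) ≐ leaf(6).
Decompose node/2: node(d, c) ≐ Y,  node(leaf(Y), X) ≐ Y2.
Bind Y := node(d, c); substituting into the remaining equations gives: node(leaf(node(d, c)), X) ≐ Y2,  node(node(h(node(node(d, c), Y2)), 7), h(X)) ≐ node(node(N, 7), h(h(node(d, c)))).
Bind Y2 := node(leaf(node(d, c)), X); substituting into the remaining equation gives: node(node(h(node(node(d, c), node(leaf(node(d, c)), X))), 7), h(X)) ≐ node(node(N, 7), h(h(node(d, c)))).
Decompose node/2: node(h(node(node(d, c), node(leaf(node(d, c)), X))), 7) ≐ node(N, 7),  h(X) ≐ h(h(node(d, c))).
Decompose node/2: h(node(node(d, c), node(leaf(node(d, c)), X))) ≐ N,  7 ≐ 7.
Bind N := h(node(node(d, c), node(leaf(node(d, c)), X))); no other remaining equation mentions N.
Delete trivial equation 7 ≐ 7.
Decompose h/1: X ≐ h(node(d, c)).
Bind X := h(node(d, c)). Substituting into the earlier bindings gives Y2 := node(leaf(node(d, c)), h(node(d, c))), N := h(node(node(d, c), node(leaf(node(d, c)), h(node(d, c))))).
MGU = { Y := node(d, c), Y2 := node(leaf(node(d, c)), h(node(d, c))), N := h(node(node(d, c), node(leaf(node(d, c)), h(node(d, c))))), X := h(node(d, c)) }, so X := h(node(d, c)).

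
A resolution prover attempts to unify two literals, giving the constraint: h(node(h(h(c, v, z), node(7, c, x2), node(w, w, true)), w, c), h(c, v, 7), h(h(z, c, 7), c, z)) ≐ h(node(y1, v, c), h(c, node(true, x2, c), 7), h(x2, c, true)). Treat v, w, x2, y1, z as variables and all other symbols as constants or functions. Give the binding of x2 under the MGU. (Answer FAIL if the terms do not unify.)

Decompose h/3: node(h(h(c, v, z), node(7, c, x2), node(w, w, true)), w, c) ≐ node(y1, v, c),  h(c, v, 7) ≐ h(c, node(true, x2, c), 7),  h(h(z, c, 7), c, z) ≐ h(x2, c, true).
Decompose node/3: h(h(c, v, z), node(7, c, x2), node(w, w, true)) ≐ y1,  w ≐ v,  c ≐ c.
Bind y1 := h(h(c, v, z), node(7, c, x2), node(w, w, true)); no other remaining equation mentions y1.
Bind w := v; no other remaining equation mentions w. Substituting into the earlier binding gives y1 := h(h(c, v, z), node(7, c, x2), node(v, v, true)).
Delete trivial equation c ≐ c.
Decompose h/3: c ≐ c,  v ≐ node(true, x2, c),  7 ≐ 7.
Delete trivial equation c ≐ c.
Bind v := node(true, x2, c); no other remaining equation mentions v. Substituting into the earlier bindings gives y1 := h(h(c, node(true, x2, c), z), node(7, c, x2), node(node(true, x2, c), node(true, x2, c), true)), w := node(true, x2, c).
Delete trivial equation 7 ≐ 7.
Decompose h/3: h(z, c, 7) ≐ x2,  c ≐ c,  z ≐ true.
Bind x2 := h(z, c, 7); no other remaining equation mentions x2. Substituting into the earlier bindings gives y1 := h(h(c, node(true, h(z, c, 7), c), z), node(7, c, h(z, c, 7)), node(node(true, h(z, c, 7), c), node(true, h(z, c, 7), c), true)), w := node(true, h(z, c, 7), c), v := node(true, h(z, c, 7), c).
Delete trivial equation c ≐ c.
Bind z := true. Substituting into the earlier bindings gives y1 := h(h(c, node(true, h(true, c, 7), c), true), node(7, c, h(true, c, 7)), node(node(true, h(true, c, 7), c), node(true, h(true, c, 7), c), true)), w := node(true, h(true, c, 7), c), v := node(true, h(true, c, 7), c), x2 := h(true, c, 7).
MGU = { y1 := h(h(c, node(true, h(true, c, 7), c), true), node(7, c, h(true, c, 7)), node(node(true, h(true, c, 7), c), node(true, h(true, c, 7), c), true)), w := node(true, h(true, c, 7), c), v := node(true, h(true, c, 7), c), x2 := h(true, c, 7), z := true }, so x2 := h(true, c, 7).

h(true, c, 7)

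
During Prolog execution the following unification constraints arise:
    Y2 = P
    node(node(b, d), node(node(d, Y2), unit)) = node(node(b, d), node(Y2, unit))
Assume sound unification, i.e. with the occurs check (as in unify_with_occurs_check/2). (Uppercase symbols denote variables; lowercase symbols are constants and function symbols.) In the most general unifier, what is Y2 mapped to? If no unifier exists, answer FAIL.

FAIL

Bind Y2 := P; substituting into the remaining equation gives: node(node(b, d), node(node(d, P), unit)) = node(node(b, d), node(P, unit)).
Decompose node/2: node(b, d) = node(b, d),  node(node(d, P), unit) = node(P, unit).
Delete trivial equation node(b, d) = node(b, d).
Decompose node/2: node(d, P) = P,  unit = unit.
Occurs check fails: P occurs in node(d, P); the equation P = node(d, P) has no finite solution.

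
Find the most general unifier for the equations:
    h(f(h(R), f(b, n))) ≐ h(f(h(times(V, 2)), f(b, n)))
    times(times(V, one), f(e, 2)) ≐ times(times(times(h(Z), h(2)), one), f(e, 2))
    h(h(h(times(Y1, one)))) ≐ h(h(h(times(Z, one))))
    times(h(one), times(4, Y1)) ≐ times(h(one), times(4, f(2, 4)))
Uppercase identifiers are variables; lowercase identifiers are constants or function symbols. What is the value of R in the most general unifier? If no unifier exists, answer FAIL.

Decompose h/1: f(h(R), f(b, n)) ≐ f(h(times(V, 2)), f(b, n)).
Decompose f/2: h(R) ≐ h(times(V, 2)),  f(b, n) ≐ f(b, n).
Decompose h/1: R ≐ times(V, 2).
Bind R := times(V, 2); no other remaining equation mentions R.
Delete trivial equation f(b, n) ≐ f(b, n).
Decompose times/2: times(V, one) ≐ times(times(h(Z), h(2)), one),  f(e, 2) ≐ f(e, 2).
Decompose times/2: V ≐ times(h(Z), h(2)),  one ≐ one.
Bind V := times(h(Z), h(2)); no other remaining equation mentions V. Substituting into the earlier binding gives R := times(times(h(Z), h(2)), 2).
Delete trivial equation one ≐ one.
Delete trivial equation f(e, 2) ≐ f(e, 2).
Decompose h/1: h(h(times(Y1, one))) ≐ h(h(times(Z, one))).
Decompose h/1: h(times(Y1, one)) ≐ h(times(Z, one)).
Decompose h/1: times(Y1, one) ≐ times(Z, one).
Decompose times/2: Y1 ≐ Z,  one ≐ one.
Bind Y1 := Z; substituting into the one remaining equation that mentions Y1 gives: times(h(one), times(4, Z)) ≐ times(h(one), times(4, f(2, 4))).
Delete trivial equation one ≐ one.
Decompose times/2: h(one) ≐ h(one),  times(4, Z) ≐ times(4, f(2, 4)).
Delete trivial equation h(one) ≐ h(one).
Decompose times/2: 4 ≐ 4,  Z ≐ f(2, 4).
Delete trivial equation 4 ≐ 4.
Bind Z := f(2, 4). Substituting into the earlier bindings gives R := times(times(h(f(2, 4)), h(2)), 2), V := times(h(f(2, 4)), h(2)), Y1 := f(2, 4).
MGU = { R -> times(times(h(f(2, 4)), h(2)), 2), V -> times(h(f(2, 4)), h(2)), Y1 -> f(2, 4), Z -> f(2, 4) }, so R -> times(times(h(f(2, 4)), h(2)), 2).

times(times(h(f(2, 4)), h(2)), 2)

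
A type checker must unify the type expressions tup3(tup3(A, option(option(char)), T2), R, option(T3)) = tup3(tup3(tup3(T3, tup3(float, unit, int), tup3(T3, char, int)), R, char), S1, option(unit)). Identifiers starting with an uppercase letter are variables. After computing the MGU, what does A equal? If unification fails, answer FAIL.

tup3(unit, tup3(float, unit, int), tup3(unit, char, int))

Decompose tup3/3: tup3(A, option(option(char)), T2) = tup3(tup3(T3, tup3(float, unit, int), tup3(T3, char, int)), R, char),  R = S1,  option(T3) = option(unit).
Decompose tup3/3: A = tup3(T3, tup3(float, unit, int), tup3(T3, char, int)),  option(option(char)) = R,  T2 = char.
Bind A := tup3(T3, tup3(float, unit, int), tup3(T3, char, int)); no other remaining equation mentions A.
Bind R := option(option(char)); substituting into the one remaining equation that mentions R gives: option(option(char)) = S1.
Bind T2 := char; no other remaining equation mentions T2.
Bind S1 := option(option(char)); no other remaining equation mentions S1.
Decompose option/1: T3 = unit.
Bind T3 := unit. Substituting into the earlier binding gives A := tup3(unit, tup3(float, unit, int), tup3(unit, char, int)).
MGU = { A := tup3(unit, tup3(float, unit, int), tup3(unit, char, int)), R := option(option(char)), T2 := char, S1 := option(option(char)), T3 := unit }, so A := tup3(unit, tup3(float, unit, int), tup3(unit, char, int)).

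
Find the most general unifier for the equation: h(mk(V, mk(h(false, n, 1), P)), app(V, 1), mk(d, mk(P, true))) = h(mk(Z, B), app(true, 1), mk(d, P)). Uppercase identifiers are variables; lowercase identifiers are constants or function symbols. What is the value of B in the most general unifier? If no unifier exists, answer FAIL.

Decompose h/3: mk(V, mk(h(false, n, 1), P)) = mk(Z, B),  app(V, 1) = app(true, 1),  mk(d, mk(P, true)) = mk(d, P).
Decompose mk/2: V = Z,  mk(h(false, n, 1), P) = B.
Bind V := Z; substituting into the one remaining equation that mentions V gives: app(Z, 1) = app(true, 1).
Bind B := mk(h(false, n, 1), P); no other remaining equation mentions B.
Decompose app/2: Z = true,  1 = 1.
Bind Z := true; no other remaining equation mentions Z. Substituting into the earlier binding gives V := true.
Delete trivial equation 1 = 1.
Decompose mk/2: d = d,  mk(P, true) = P.
Delete trivial equation d = d.
Occurs check fails: P occurs in mk(P, true); the equation P = mk(P, true) has no finite solution.

FAIL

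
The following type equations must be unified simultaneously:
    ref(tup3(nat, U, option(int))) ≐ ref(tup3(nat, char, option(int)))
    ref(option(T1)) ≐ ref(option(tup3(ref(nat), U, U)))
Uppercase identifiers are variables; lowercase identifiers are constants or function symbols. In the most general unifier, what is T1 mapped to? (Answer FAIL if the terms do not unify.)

tup3(ref(nat), char, char)

Decompose ref/1: tup3(nat, U, option(int)) ≐ tup3(nat, char, option(int)).
Decompose tup3/3: nat ≐ nat,  U ≐ char,  option(int) ≐ option(int).
Delete trivial equation nat ≐ nat.
Bind U := char; substituting into the one remaining equation that mentions U gives: ref(option(T1)) ≐ ref(option(tup3(ref(nat), char, char))).
Delete trivial equation option(int) ≐ option(int).
Decompose ref/1: option(T1) ≐ option(tup3(ref(nat), char, char)).
Decompose option/1: T1 ≐ tup3(ref(nat), char, char).
Bind T1 := tup3(ref(nat), char, char).
MGU = { U := char, T1 := tup3(ref(nat), char, char) }, so T1 := tup3(ref(nat), char, char).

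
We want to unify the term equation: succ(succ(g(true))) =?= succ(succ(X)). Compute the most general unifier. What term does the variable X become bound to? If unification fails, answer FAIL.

g(true)

Decompose succ/1: succ(g(true)) =?= succ(X).
Decompose succ/1: g(true) =?= X.
Bind X := g(true).
MGU = { X := g(true) }, so X := g(true).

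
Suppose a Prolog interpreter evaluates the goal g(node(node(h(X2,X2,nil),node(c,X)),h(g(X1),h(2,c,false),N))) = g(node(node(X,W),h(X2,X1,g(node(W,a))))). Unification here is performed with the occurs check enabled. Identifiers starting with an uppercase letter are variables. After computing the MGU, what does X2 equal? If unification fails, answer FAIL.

g(h(2,c,false))

Decompose g/1: node(node(h(X2,X2,nil),node(c,X)),h(g(X1),h(2,c,false),N)) = node(node(X,W),h(X2,X1,g(node(W,a)))).
Decompose node/2: node(h(X2,X2,nil),node(c,X)) = node(X,W),  h(g(X1),h(2,c,false),N) = h(X2,X1,g(node(W,a))).
Decompose node/2: h(X2,X2,nil) = X,  node(c,X) = W.
Bind X := h(X2,X2,nil); substituting into the one remaining equation that mentions X gives: node(c,h(X2,X2,nil)) = W.
Bind W := node(c,h(X2,X2,nil)); substituting into the remaining equation gives: h(g(X1),h(2,c,false),N) = h(X2,X1,g(node(node(c,h(X2,X2,nil)),a))).
Decompose h/3: g(X1) = X2,  h(2,c,false) = X1,  N = g(node(node(c,h(X2,X2,nil)),a)).
Bind X2 := g(X1); substituting into the one remaining equation that mentions X2 gives: N = g(node(node(c,h(g(X1),g(X1),nil)),a)). Substituting into the earlier bindings gives X := h(g(X1),g(X1),nil), W := node(c,h(g(X1),g(X1),nil)).
Bind X1 := h(2,c,false); substituting into the remaining equation gives: N = g(node(node(c,h(g(h(2,c,false)),g(h(2,c,false)),nil)),a)). Substituting into the earlier bindings gives X := h(g(h(2,c,false)),g(h(2,c,false)),nil), W := node(c,h(g(h(2,c,false)),g(h(2,c,false)),nil)), X2 := g(h(2,c,false)).
Bind N := g(node(node(c,h(g(h(2,c,false)),g(h(2,c,false)),nil)),a)).
MGU = { X ↦ h(g(h(2,c,false)),g(h(2,c,false)),nil), W ↦ node(c,h(g(h(2,c,false)),g(h(2,c,false)),nil)), X2 ↦ g(h(2,c,false)), X1 ↦ h(2,c,false), N ↦ g(node(node(c,h(g(h(2,c,false)),g(h(2,c,false)),nil)),a)) }, so X2 ↦ g(h(2,c,false)).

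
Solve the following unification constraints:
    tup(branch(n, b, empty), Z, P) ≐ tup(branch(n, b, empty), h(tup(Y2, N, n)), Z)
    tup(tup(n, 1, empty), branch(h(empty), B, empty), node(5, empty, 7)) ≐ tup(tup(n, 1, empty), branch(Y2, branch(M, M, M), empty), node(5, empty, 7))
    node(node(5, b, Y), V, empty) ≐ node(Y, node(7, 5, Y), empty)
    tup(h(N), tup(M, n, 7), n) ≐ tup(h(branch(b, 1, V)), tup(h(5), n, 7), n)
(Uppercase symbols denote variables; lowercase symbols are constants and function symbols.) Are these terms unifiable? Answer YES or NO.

NO

Decompose tup/3: branch(n, b, empty) ≐ branch(n, b, empty),  Z ≐ h(tup(Y2, N, n)),  P ≐ Z.
Delete trivial equation branch(n, b, empty) ≐ branch(n, b, empty).
Bind Z := h(tup(Y2, N, n)); substituting into the one remaining equation that mentions Z gives: P ≐ h(tup(Y2, N, n)).
Bind P := h(tup(Y2, N, n)); no other remaining equation mentions P.
Decompose tup/3: tup(n, 1, empty) ≐ tup(n, 1, empty),  branch(h(empty), B, empty) ≐ branch(Y2, branch(M, M, M), empty),  node(5, empty, 7) ≐ node(5, empty, 7).
Delete trivial equation tup(n, 1, empty) ≐ tup(n, 1, empty).
Decompose branch/3: h(empty) ≐ Y2,  B ≐ branch(M, M, M),  empty ≐ empty.
Bind Y2 := h(empty); no other remaining equation mentions Y2. Substituting into the earlier bindings gives Z := h(tup(h(empty), N, n)), P := h(tup(h(empty), N, n)).
Bind B := branch(M, M, M); no other remaining equation mentions B.
Delete trivial equation empty ≐ empty.
Delete trivial equation node(5, empty, 7) ≐ node(5, empty, 7).
Decompose node/3: node(5, b, Y) ≐ Y,  V ≐ node(7, 5, Y),  empty ≐ empty.
Occurs check fails: Y occurs in node(5, b, Y); the equation Y ≐ node(5, b, Y) has no finite solution.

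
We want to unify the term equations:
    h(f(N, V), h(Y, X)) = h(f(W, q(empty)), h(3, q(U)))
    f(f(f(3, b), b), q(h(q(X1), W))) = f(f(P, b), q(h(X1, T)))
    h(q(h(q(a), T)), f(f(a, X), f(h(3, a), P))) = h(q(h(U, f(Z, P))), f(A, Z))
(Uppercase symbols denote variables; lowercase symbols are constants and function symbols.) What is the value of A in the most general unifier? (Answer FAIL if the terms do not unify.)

FAIL

Decompose h/2: f(N, V) = f(W, q(empty)),  h(Y, X) = h(3, q(U)).
Decompose f/2: N = W,  V = q(empty).
Bind N := W; no other remaining equation mentions N.
Bind V := q(empty); no other remaining equation mentions V.
Decompose h/2: Y = 3,  X = q(U).
Bind Y := 3; no other remaining equation mentions Y.
Bind X := q(U); substituting into the one remaining equation that mentions X gives: h(q(h(q(a), T)), f(f(a, q(U)), f(h(3, a), P))) = h(q(h(U, f(Z, P))), f(A, Z)).
Decompose f/2: f(f(3, b), b) = f(P, b),  q(h(q(X1), W)) = q(h(X1, T)).
Decompose f/2: f(3, b) = P,  b = b.
Bind P := f(3, b); substituting into the one remaining equation that mentions P gives: h(q(h(q(a), T)), f(f(a, q(U)), f(h(3, a), f(3, b)))) = h(q(h(U, f(Z, f(3, b)))), f(A, Z)).
Delete trivial equation b = b.
Decompose q/1: h(q(X1), W) = h(X1, T).
Decompose h/2: q(X1) = X1,  W = T.
Occurs check fails: X1 occurs in q(X1); the equation X1 = q(X1) has no finite solution.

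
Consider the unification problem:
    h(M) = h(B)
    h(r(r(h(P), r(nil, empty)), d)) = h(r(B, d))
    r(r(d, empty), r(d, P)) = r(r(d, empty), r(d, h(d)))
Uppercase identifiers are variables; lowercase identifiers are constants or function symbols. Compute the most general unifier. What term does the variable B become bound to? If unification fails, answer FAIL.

r(h(h(d)), r(nil, empty))

Decompose h/1: M = B.
Bind M := B; no other remaining equation mentions M.
Decompose h/1: r(r(h(P), r(nil, empty)), d) = r(B, d).
Decompose r/2: r(h(P), r(nil, empty)) = B,  d = d.
Bind B := r(h(P), r(nil, empty)); no other remaining equation mentions B. Substituting into the earlier binding gives M := r(h(P), r(nil, empty)).
Delete trivial equation d = d.
Decompose r/2: r(d, empty) = r(d, empty),  r(d, P) = r(d, h(d)).
Delete trivial equation r(d, empty) = r(d, empty).
Decompose r/2: d = d,  P = h(d).
Delete trivial equation d = d.
Bind P := h(d). Substituting into the earlier bindings gives M := r(h(h(d)), r(nil, empty)), B := r(h(h(d)), r(nil, empty)).
MGU = { M -> r(h(h(d)), r(nil, empty)), B -> r(h(h(d)), r(nil, empty)), P -> h(d) }, so B -> r(h(h(d)), r(nil, empty)).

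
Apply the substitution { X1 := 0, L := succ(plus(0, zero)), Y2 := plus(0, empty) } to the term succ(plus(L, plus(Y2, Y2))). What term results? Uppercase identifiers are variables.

succ(plus(succ(plus(0, zero)), plus(plus(0, empty), plus(0, empty))))

Replace each occurrence of L with succ(plus(0, zero)).
Replace each occurrence of Y2 with plus(0, empty).
Result: succ(plus(succ(plus(0, zero)), plus(plus(0, empty), plus(0, empty)))).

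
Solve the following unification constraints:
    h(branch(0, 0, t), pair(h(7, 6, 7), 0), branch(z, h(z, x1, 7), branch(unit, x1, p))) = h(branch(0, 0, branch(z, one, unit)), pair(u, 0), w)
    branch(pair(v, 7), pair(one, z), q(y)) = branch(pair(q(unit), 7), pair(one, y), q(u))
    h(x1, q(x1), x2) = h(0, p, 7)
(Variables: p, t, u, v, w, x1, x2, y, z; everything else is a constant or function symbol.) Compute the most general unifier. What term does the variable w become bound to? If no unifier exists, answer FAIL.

Decompose h/3: branch(0, 0, t) = branch(0, 0, branch(z, one, unit)),  pair(h(7, 6, 7), 0) = pair(u, 0),  branch(z, h(z, x1, 7), branch(unit, x1, p)) = w.
Decompose branch/3: 0 = 0,  0 = 0,  t = branch(z, one, unit).
Delete trivial equation 0 = 0.
Delete trivial equation 0 = 0.
Bind t := branch(z, one, unit); no other remaining equation mentions t.
Decompose pair/2: h(7, 6, 7) = u,  0 = 0.
Bind u := h(7, 6, 7); substituting into the one remaining equation that mentions u gives: branch(pair(v, 7), pair(one, z), q(y)) = branch(pair(q(unit), 7), pair(one, y), q(h(7, 6, 7))).
Delete trivial equation 0 = 0.
Bind w := branch(z, h(z, x1, 7), branch(unit, x1, p)); no other remaining equation mentions w.
Decompose branch/3: pair(v, 7) = pair(q(unit), 7),  pair(one, z) = pair(one, y),  q(y) = q(h(7, 6, 7)).
Decompose pair/2: v = q(unit),  7 = 7.
Bind v := q(unit); no other remaining equation mentions v.
Delete trivial equation 7 = 7.
Decompose pair/2: one = one,  z = y.
Delete trivial equation one = one.
Bind z := y; no other remaining equation mentions z. Substituting into the earlier bindings gives t := branch(y, one, unit), w := branch(y, h(y, x1, 7), branch(unit, x1, p)).
Decompose q/1: y = h(7, 6, 7).
Bind y := h(7, 6, 7); no other remaining equation mentions y. Substituting into the earlier bindings gives t := branch(h(7, 6, 7), one, unit), w := branch(h(7, 6, 7), h(h(7, 6, 7), x1, 7), branch(unit, x1, p)), z := h(7, 6, 7).
Decompose h/3: x1 = 0,  q(x1) = p,  x2 = 7.
Bind x1 := 0; substituting into the one remaining equation that mentions x1 gives: q(0) = p. Substituting into the earlier binding gives w := branch(h(7, 6, 7), h(h(7, 6, 7), 0, 7), branch(unit, 0, p)).
Bind p := q(0); no other remaining equation mentions p. Substituting into the earlier binding gives w := branch(h(7, 6, 7), h(h(7, 6, 7), 0, 7), branch(unit, 0, q(0))).
Bind x2 := 7.
MGU = { t := branch(h(7, 6, 7), one, unit), u := h(7, 6, 7), w := branch(h(7, 6, 7), h(h(7, 6, 7), 0, 7), branch(unit, 0, q(0))), v := q(unit), z := h(7, 6, 7), y := h(7, 6, 7), x1 := 0, p := q(0), x2 := 7 }, so w := branch(h(7, 6, 7), h(h(7, 6, 7), 0, 7), branch(unit, 0, q(0))).

branch(h(7, 6, 7), h(h(7, 6, 7), 0, 7), branch(unit, 0, q(0)))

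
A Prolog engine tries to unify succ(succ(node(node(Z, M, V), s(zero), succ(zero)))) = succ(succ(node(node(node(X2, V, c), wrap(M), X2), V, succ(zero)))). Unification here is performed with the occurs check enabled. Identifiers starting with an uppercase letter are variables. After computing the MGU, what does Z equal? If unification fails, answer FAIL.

Decompose succ/1: succ(node(node(Z, M, V), s(zero), succ(zero))) = succ(node(node(node(X2, V, c), wrap(M), X2), V, succ(zero))).
Decompose succ/1: node(node(Z, M, V), s(zero), succ(zero)) = node(node(node(X2, V, c), wrap(M), X2), V, succ(zero)).
Decompose node/3: node(Z, M, V) = node(node(X2, V, c), wrap(M), X2),  s(zero) = V,  succ(zero) = succ(zero).
Decompose node/3: Z = node(X2, V, c),  M = wrap(M),  V = X2.
Bind Z := node(X2, V, c); no other remaining equation mentions Z.
Occurs check fails: M occurs in wrap(M); the equation M = wrap(M) has no finite solution.

FAIL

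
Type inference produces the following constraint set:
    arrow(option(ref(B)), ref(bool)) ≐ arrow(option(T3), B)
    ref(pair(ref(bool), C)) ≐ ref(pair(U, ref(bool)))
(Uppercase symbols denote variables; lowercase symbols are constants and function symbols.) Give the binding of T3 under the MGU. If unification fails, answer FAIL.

ref(ref(bool))

Decompose arrow/2: option(ref(B)) ≐ option(T3),  ref(bool) ≐ B.
Decompose option/1: ref(B) ≐ T3.
Bind T3 := ref(B); no other remaining equation mentions T3.
Bind B := ref(bool); no other remaining equation mentions B. Substituting into the earlier binding gives T3 := ref(ref(bool)).
Decompose ref/1: pair(ref(bool), C) ≐ pair(U, ref(bool)).
Decompose pair/2: ref(bool) ≐ U,  C ≐ ref(bool).
Bind U := ref(bool); no other remaining equation mentions U.
Bind C := ref(bool).
MGU = { T3 := ref(ref(bool)), B := ref(bool), U := ref(bool), C := ref(bool) }, so T3 := ref(ref(bool)).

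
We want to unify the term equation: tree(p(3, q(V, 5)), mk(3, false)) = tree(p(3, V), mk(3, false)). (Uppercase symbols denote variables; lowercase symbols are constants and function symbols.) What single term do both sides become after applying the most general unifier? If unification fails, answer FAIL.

FAIL

Decompose tree/2: p(3, q(V, 5)) = p(3, V),  mk(3, false) = mk(3, false).
Decompose p/2: 3 = 3,  q(V, 5) = V.
Delete trivial equation 3 = 3.
Occurs check fails: V occurs in q(V, 5); the equation V = q(V, 5) has no finite solution.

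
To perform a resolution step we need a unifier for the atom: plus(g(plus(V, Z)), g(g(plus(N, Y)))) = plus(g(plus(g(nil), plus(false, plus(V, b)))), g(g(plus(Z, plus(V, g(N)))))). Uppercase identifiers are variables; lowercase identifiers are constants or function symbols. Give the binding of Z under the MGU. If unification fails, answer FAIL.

plus(false, plus(g(nil), b))

Decompose plus/2: g(plus(V, Z)) = g(plus(g(nil), plus(false, plus(V, b)))),  g(g(plus(N, Y))) = g(g(plus(Z, plus(V, g(N))))).
Decompose g/1: plus(V, Z) = plus(g(nil), plus(false, plus(V, b))).
Decompose plus/2: V = g(nil),  Z = plus(false, plus(V, b)).
Bind V := g(nil); substituting into the remaining equations gives: Z = plus(false, plus(g(nil), b)),  g(g(plus(N, Y))) = g(g(plus(Z, plus(g(nil), g(N))))).
Bind Z := plus(false, plus(g(nil), b)); substituting into the remaining equation gives: g(g(plus(N, Y))) = g(g(plus(plus(false, plus(g(nil), b)), plus(g(nil), g(N))))).
Decompose g/1: g(plus(N, Y)) = g(plus(plus(false, plus(g(nil), b)), plus(g(nil), g(N)))).
Decompose g/1: plus(N, Y) = plus(plus(false, plus(g(nil), b)), plus(g(nil), g(N))).
Decompose plus/2: N = plus(false, plus(g(nil), b)),  Y = plus(g(nil), g(N)).
Bind N := plus(false, plus(g(nil), b)); substituting into the remaining equation gives: Y = plus(g(nil), g(plus(false, plus(g(nil), b)))).
Bind Y := plus(g(nil), g(plus(false, plus(g(nil), b)))).
MGU = { V := g(nil), Z := plus(false, plus(g(nil), b)), N := plus(false, plus(g(nil), b)), Y := plus(g(nil), g(plus(false, plus(g(nil), b)))) }, so Z := plus(false, plus(g(nil), b)).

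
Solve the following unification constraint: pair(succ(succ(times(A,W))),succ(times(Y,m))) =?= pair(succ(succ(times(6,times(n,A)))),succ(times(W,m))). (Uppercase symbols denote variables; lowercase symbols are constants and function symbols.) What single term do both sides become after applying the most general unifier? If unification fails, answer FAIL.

Decompose pair/2: succ(succ(times(A,W))) =?= succ(succ(times(6,times(n,A)))),  succ(times(Y,m)) =?= succ(times(W,m)).
Decompose succ/1: succ(times(A,W)) =?= succ(times(6,times(n,A))).
Decompose succ/1: times(A,W) =?= times(6,times(n,A)).
Decompose times/2: A =?= 6,  W =?= times(n,A).
Bind A := 6; substituting into the one remaining equation that mentions A gives: W =?= times(n,6).
Bind W := times(n,6); substituting into the remaining equation gives: succ(times(Y,m)) =?= succ(times(times(n,6),m)).
Decompose succ/1: times(Y,m) =?= times(times(n,6),m).
Decompose times/2: Y =?= times(n,6),  m =?= m.
Bind Y := times(n,6); no other remaining equation mentions Y.
Delete trivial equation m =?= m.
Applying the MGU to either side gives pair(succ(succ(times(6,times(n,6)))),succ(times(times(n,6),m))).

pair(succ(succ(times(6,times(n,6)))),succ(times(times(n,6),m)))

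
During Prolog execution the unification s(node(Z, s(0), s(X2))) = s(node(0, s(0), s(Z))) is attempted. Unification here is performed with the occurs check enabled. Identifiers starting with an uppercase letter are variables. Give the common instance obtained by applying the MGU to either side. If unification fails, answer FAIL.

s(node(0, s(0), s(0)))

Decompose s/1: node(Z, s(0), s(X2)) = node(0, s(0), s(Z)).
Decompose node/3: Z = 0,  s(0) = s(0),  s(X2) = s(Z).
Bind Z := 0; substituting into the one remaining equation that mentions Z gives: s(X2) = s(0).
Delete trivial equation s(0) = s(0).
Decompose s/1: X2 = 0.
Bind X2 := 0.
Applying the MGU to either side gives s(node(0, s(0), s(0))).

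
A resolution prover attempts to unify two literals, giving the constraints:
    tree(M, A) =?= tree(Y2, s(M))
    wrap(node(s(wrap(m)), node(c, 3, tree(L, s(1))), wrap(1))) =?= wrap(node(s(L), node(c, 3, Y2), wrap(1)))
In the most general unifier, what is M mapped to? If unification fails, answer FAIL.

tree(wrap(m), s(1))

Decompose tree/2: M =?= Y2,  A =?= s(M).
Bind M := Y2; substituting into the one remaining equation that mentions M gives: A =?= s(Y2).
Bind A := s(Y2); no other remaining equation mentions A.
Decompose wrap/1: node(s(wrap(m)), node(c, 3, tree(L, s(1))), wrap(1)) =?= node(s(L), node(c, 3, Y2), wrap(1)).
Decompose node/3: s(wrap(m)) =?= s(L),  node(c, 3, tree(L, s(1))) =?= node(c, 3, Y2),  wrap(1) =?= wrap(1).
Decompose s/1: wrap(m) =?= L.
Bind L := wrap(m); substituting into the one remaining equation that mentions L gives: node(c, 3, tree(wrap(m), s(1))) =?= node(c, 3, Y2).
Decompose node/3: c =?= c,  3 =?= 3,  tree(wrap(m), s(1)) =?= Y2.
Delete trivial equation c =?= c.
Delete trivial equation 3 =?= 3.
Bind Y2 := tree(wrap(m), s(1)); no other remaining equation mentions Y2. Substituting into the earlier bindings gives M := tree(wrap(m), s(1)), A := s(tree(wrap(m), s(1))).
Delete trivial equation wrap(1) =?= wrap(1).
MGU = { M := tree(wrap(m), s(1)), A := s(tree(wrap(m), s(1))), L := wrap(m), Y2 := tree(wrap(m), s(1)) }, so M := tree(wrap(m), s(1)).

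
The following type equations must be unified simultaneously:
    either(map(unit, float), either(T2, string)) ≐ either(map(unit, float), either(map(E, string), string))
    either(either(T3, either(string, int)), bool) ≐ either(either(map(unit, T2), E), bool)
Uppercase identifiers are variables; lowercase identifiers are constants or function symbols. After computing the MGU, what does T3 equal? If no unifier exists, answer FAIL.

Decompose either/2: map(unit, float) ≐ map(unit, float),  either(T2, string) ≐ either(map(E, string), string).
Delete trivial equation map(unit, float) ≐ map(unit, float).
Decompose either/2: T2 ≐ map(E, string),  string ≐ string.
Bind T2 := map(E, string); substituting into the one remaining equation that mentions T2 gives: either(either(T3, either(string, int)), bool) ≐ either(either(map(unit, map(E, string)), E), bool).
Delete trivial equation string ≐ string.
Decompose either/2: either(T3, either(string, int)) ≐ either(map(unit, map(E, string)), E),  bool ≐ bool.
Decompose either/2: T3 ≐ map(unit, map(E, string)),  either(string, int) ≐ E.
Bind T3 := map(unit, map(E, string)); no other remaining equation mentions T3.
Bind E := either(string, int); no other remaining equation mentions E. Substituting into the earlier bindings gives T2 := map(either(string, int), string), T3 := map(unit, map(either(string, int), string)).
Delete trivial equation bool ≐ bool.
MGU = { T2 ↦ map(either(string, int), string), T3 ↦ map(unit, map(either(string, int), string)), E ↦ either(string, int) }, so T3 ↦ map(unit, map(either(string, int), string)).

map(unit, map(either(string, int), string))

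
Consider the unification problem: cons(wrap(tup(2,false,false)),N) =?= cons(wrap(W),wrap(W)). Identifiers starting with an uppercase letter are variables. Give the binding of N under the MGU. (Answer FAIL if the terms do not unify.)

wrap(tup(2,false,false))

Decompose cons/2: wrap(tup(2,false,false)) =?= wrap(W),  N =?= wrap(W).
Decompose wrap/1: tup(2,false,false) =?= W.
Bind W := tup(2,false,false); substituting into the remaining equation gives: N =?= wrap(tup(2,false,false)).
Bind N := wrap(tup(2,false,false)).
MGU = { W ↦ tup(2,false,false), N ↦ wrap(tup(2,false,false)) }, so N ↦ wrap(tup(2,false,false)).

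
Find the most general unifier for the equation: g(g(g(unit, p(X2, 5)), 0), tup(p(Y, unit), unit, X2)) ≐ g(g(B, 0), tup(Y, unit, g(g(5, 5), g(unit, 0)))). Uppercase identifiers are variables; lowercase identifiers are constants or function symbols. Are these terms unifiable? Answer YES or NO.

NO

Decompose g/2: g(g(unit, p(X2, 5)), 0) ≐ g(B, 0),  tup(p(Y, unit), unit, X2) ≐ tup(Y, unit, g(g(5, 5), g(unit, 0))).
Decompose g/2: g(unit, p(X2, 5)) ≐ B,  0 ≐ 0.
Bind B := g(unit, p(X2, 5)); no other remaining equation mentions B.
Delete trivial equation 0 ≐ 0.
Decompose tup/3: p(Y, unit) ≐ Y,  unit ≐ unit,  X2 ≐ g(g(5, 5), g(unit, 0)).
Occurs check fails: Y occurs in p(Y, unit); the equation Y ≐ p(Y, unit) has no finite solution.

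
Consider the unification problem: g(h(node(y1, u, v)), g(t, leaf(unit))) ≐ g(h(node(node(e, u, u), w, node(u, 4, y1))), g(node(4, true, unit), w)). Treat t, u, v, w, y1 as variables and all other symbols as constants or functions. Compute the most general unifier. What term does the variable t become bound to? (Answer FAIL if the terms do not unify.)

node(4, true, unit)

Decompose g/2: h(node(y1, u, v)) ≐ h(node(node(e, u, u), w, node(u, 4, y1))),  g(t, leaf(unit)) ≐ g(node(4, true, unit), w).
Decompose h/1: node(y1, u, v) ≐ node(node(e, u, u), w, node(u, 4, y1)).
Decompose node/3: y1 ≐ node(e, u, u),  u ≐ w,  v ≐ node(u, 4, y1).
Bind y1 := node(e, u, u); substituting into the one remaining equation that mentions y1 gives: v ≐ node(u, 4, node(e, u, u)).
Bind u := w; substituting into the one remaining equation that mentions u gives: v ≐ node(w, 4, node(e, w, w)). Substituting into the earlier binding gives y1 := node(e, w, w).
Bind v := node(w, 4, node(e, w, w)); no other remaining equation mentions v.
Decompose g/2: t ≐ node(4, true, unit),  leaf(unit) ≐ w.
Bind t := node(4, true, unit); no other remaining equation mentions t.
Bind w := leaf(unit). Substituting into the earlier bindings gives y1 := node(e, leaf(unit), leaf(unit)), u := leaf(unit), v := node(leaf(unit), 4, node(e, leaf(unit), leaf(unit))).
MGU = { y1 -> node(e, leaf(unit), leaf(unit)), u -> leaf(unit), v -> node(leaf(unit), 4, node(e, leaf(unit), leaf(unit))), t -> node(4, true, unit), w -> leaf(unit) }, so t -> node(4, true, unit).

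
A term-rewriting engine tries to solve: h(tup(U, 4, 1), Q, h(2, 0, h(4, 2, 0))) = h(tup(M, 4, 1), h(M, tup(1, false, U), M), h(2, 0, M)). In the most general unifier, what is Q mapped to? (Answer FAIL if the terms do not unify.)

h(h(4, 2, 0), tup(1, false, h(4, 2, 0)), h(4, 2, 0))

Decompose h/3: tup(U, 4, 1) = tup(M, 4, 1),  Q = h(M, tup(1, false, U), M),  h(2, 0, h(4, 2, 0)) = h(2, 0, M).
Decompose tup/3: U = M,  4 = 4,  1 = 1.
Bind U := M; substituting into the one remaining equation that mentions U gives: Q = h(M, tup(1, false, M), M).
Delete trivial equation 4 = 4.
Delete trivial equation 1 = 1.
Bind Q := h(M, tup(1, false, M), M); no other remaining equation mentions Q.
Decompose h/3: 2 = 2,  0 = 0,  h(4, 2, 0) = M.
Delete trivial equation 2 = 2.
Delete trivial equation 0 = 0.
Bind M := h(4, 2, 0). Substituting into the earlier bindings gives U := h(4, 2, 0), Q := h(h(4, 2, 0), tup(1, false, h(4, 2, 0)), h(4, 2, 0)).
MGU = { U -> h(4, 2, 0), Q -> h(h(4, 2, 0), tup(1, false, h(4, 2, 0)), h(4, 2, 0)), M -> h(4, 2, 0) }, so Q -> h(h(4, 2, 0), tup(1, false, h(4, 2, 0)), h(4, 2, 0)).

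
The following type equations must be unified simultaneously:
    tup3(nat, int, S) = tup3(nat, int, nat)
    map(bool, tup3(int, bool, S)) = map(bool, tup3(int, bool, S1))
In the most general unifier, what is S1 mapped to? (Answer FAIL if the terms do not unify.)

nat

Decompose tup3/3: nat = nat,  int = int,  S = nat.
Delete trivial equation nat = nat.
Delete trivial equation int = int.
Bind S := nat; substituting into the remaining equation gives: map(bool, tup3(int, bool, nat)) = map(bool, tup3(int, bool, S1)).
Decompose map/2: bool = bool,  tup3(int, bool, nat) = tup3(int, bool, S1).
Delete trivial equation bool = bool.
Decompose tup3/3: int = int,  bool = bool,  nat = S1.
Delete trivial equation int = int.
Delete trivial equation bool = bool.
Bind S1 := nat.
MGU = { S ↦ nat, S1 ↦ nat }, so S1 ↦ nat.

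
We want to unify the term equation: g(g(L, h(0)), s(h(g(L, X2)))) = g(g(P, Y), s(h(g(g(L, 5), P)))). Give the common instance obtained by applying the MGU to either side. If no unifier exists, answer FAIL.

FAIL

Decompose g/2: g(L, h(0)) = g(P, Y),  s(h(g(L, X2))) = s(h(g(g(L, 5), P))).
Decompose g/2: L = P,  h(0) = Y.
Bind L := P; substituting into the one remaining equation that mentions L gives: s(h(g(P, X2))) = s(h(g(g(P, 5), P))).
Bind Y := h(0); no other remaining equation mentions Y.
Decompose s/1: h(g(P, X2)) = h(g(g(P, 5), P)).
Decompose h/1: g(P, X2) = g(g(P, 5), P).
Decompose g/2: P = g(P, 5),  X2 = P.
Occurs check fails: P occurs in g(P, 5); the equation P = g(P, 5) has no finite solution.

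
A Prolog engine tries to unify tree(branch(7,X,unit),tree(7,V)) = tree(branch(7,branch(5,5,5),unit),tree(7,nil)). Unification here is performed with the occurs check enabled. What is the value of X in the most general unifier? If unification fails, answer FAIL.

branch(5,5,5)

Decompose tree/2: branch(7,X,unit) = branch(7,branch(5,5,5),unit),  tree(7,V) = tree(7,nil).
Decompose branch/3: 7 = 7,  X = branch(5,5,5),  unit = unit.
Delete trivial equation 7 = 7.
Bind X := branch(5,5,5); no other remaining equation mentions X.
Delete trivial equation unit = unit.
Decompose tree/2: 7 = 7,  V = nil.
Delete trivial equation 7 = 7.
Bind V := nil.
MGU = { X = branch(5,5,5), V = nil }, so X = branch(5,5,5).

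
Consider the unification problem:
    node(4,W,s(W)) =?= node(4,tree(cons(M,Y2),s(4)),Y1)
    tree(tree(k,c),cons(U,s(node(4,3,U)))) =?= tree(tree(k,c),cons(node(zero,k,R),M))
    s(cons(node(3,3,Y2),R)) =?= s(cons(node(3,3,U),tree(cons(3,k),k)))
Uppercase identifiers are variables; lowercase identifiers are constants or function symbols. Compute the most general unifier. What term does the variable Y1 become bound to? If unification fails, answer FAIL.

s(tree(cons(s(node(4,3,node(zero,k,tree(cons(3,k),k)))),node(zero,k,tree(cons(3,k),k))),s(4)))

Decompose node/3: 4 =?= 4,  W =?= tree(cons(M,Y2),s(4)),  s(W) =?= Y1.
Delete trivial equation 4 =?= 4.
Bind W := tree(cons(M,Y2),s(4)); substituting into the one remaining equation that mentions W gives: s(tree(cons(M,Y2),s(4))) =?= Y1.
Bind Y1 := s(tree(cons(M,Y2),s(4))); no other remaining equation mentions Y1.
Decompose tree/2: tree(k,c) =?= tree(k,c),  cons(U,s(node(4,3,U))) =?= cons(node(zero,k,R),M).
Delete trivial equation tree(k,c) =?= tree(k,c).
Decompose cons/2: U =?= node(zero,k,R),  s(node(4,3,U)) =?= M.
Bind U := node(zero,k,R); substituting into the remaining equations gives: s(node(4,3,node(zero,k,R))) =?= M,  s(cons(node(3,3,Y2),R)) =?= s(cons(node(3,3,node(zero,k,R)),tree(cons(3,k),k))).
Bind M := s(node(4,3,node(zero,k,R))); no other remaining equation mentions M. Substituting into the earlier bindings gives W := tree(cons(s(node(4,3,node(zero,k,R))),Y2),s(4)), Y1 := s(tree(cons(s(node(4,3,node(zero,k,R))),Y2),s(4))).
Decompose s/1: cons(node(3,3,Y2),R) =?= cons(node(3,3,node(zero,k,R)),tree(cons(3,k),k)).
Decompose cons/2: node(3,3,Y2) =?= node(3,3,node(zero,k,R)),  R =?= tree(cons(3,k),k).
Decompose node/3: 3 =?= 3,  3 =?= 3,  Y2 =?= node(zero,k,R).
Delete trivial equation 3 =?= 3.
Delete trivial equation 3 =?= 3.
Bind Y2 := node(zero,k,R); no other remaining equation mentions Y2. Substituting into the earlier bindings gives W := tree(cons(s(node(4,3,node(zero,k,R))),node(zero,k,R)),s(4)), Y1 := s(tree(cons(s(node(4,3,node(zero,k,R))),node(zero,k,R)),s(4))).
Bind R := tree(cons(3,k),k). Substituting into the earlier bindings gives W := tree(cons(s(node(4,3,node(zero,k,tree(cons(3,k),k)))),node(zero,k,tree(cons(3,k),k))),s(4)), Y1 := s(tree(cons(s(node(4,3,node(zero,k,tree(cons(3,k),k)))),node(zero,k,tree(cons(3,k),k))),s(4))), U := node(zero,k,tree(cons(3,k),k)), M := s(node(4,3,node(zero,k,tree(cons(3,k),k)))), Y2 := node(zero,k,tree(cons(3,k),k)).
MGU = { W := tree(cons(s(node(4,3,node(zero,k,tree(cons(3,k),k)))),node(zero,k,tree(cons(3,k),k))),s(4)), Y1 := s(tree(cons(s(node(4,3,node(zero,k,tree(cons(3,k),k)))),node(zero,k,tree(cons(3,k),k))),s(4))), U := node(zero,k,tree(cons(3,k),k)), M := s(node(4,3,node(zero,k,tree(cons(3,k),k)))), Y2 := node(zero,k,tree(cons(3,k),k)), R := tree(cons(3,k),k) }, so Y1 := s(tree(cons(s(node(4,3,node(zero,k,tree(cons(3,k),k)))),node(zero,k,tree(cons(3,k),k))),s(4))).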